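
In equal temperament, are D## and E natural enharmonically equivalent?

D## = pitch class 4 and E = pitch class 4 — the same pitch class, so they are enharmonic equivalents.

Yes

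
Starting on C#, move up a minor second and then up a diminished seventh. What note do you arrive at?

A minor second up from C# is D (letter D, 1 semitone up).
A diminished seventh up from D is Cb (letter C, 9 semitones up).

Cb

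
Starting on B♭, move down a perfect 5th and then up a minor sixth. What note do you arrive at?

A perfect fifth down from Bb is Eb (letter E, 7 semitones down).
A minor sixth up from Eb is Cb (letter C, 8 semitones up).

Cb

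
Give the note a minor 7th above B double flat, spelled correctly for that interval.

A seventh above B lands on the letter A.
A minor seventh spans 10 semitones, so Bbb moves to pitch class 7. On the letter A that is Abb.

Abb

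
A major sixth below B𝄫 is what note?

A sixth below B lands on the letter D.
A major sixth spans 9 semitones, so Bbb moves to pitch class 0. On the letter D that is Dbb.

Dbb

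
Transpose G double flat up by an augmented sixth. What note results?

G up a major sixth is E, so the target letter is E.
From Gbb, an augmented sixth is 10 semitones up: Eb.

Eb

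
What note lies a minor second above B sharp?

B up a major second is C#, so the target letter is C.
From B#, a minor second is 1 semitone up: C#.

C#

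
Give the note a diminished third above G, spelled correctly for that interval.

A third above G lands on the letter B.
A diminished third spans 2 semitones, so G moves to pitch class 9. On the letter B that is Bbb.

Bbb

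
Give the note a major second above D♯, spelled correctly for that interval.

E#

A second above D lands on the letter E.
A major second spans 2 semitones, so D# moves to pitch class 5. On the letter E that is E#.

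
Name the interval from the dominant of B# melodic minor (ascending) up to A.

diminished third

The dominant of B# melodic minor (ascending) is F##.
F## up to A: letters F→A make it a third; 2 semitones makes it diminished.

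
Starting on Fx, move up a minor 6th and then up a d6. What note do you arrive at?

A minor sixth up from F## is D# (letter D, 8 semitones up).
A diminished sixth up from D# is Bb (letter B, 7 semitones up).

Bb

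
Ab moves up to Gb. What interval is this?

The letter names run A→G, a span of 6 letter steps, so the interval is some kind of seventh.
Ab to Gb is 10 semitones. A major seventh is 11, so 10 makes it minor.

minor seventh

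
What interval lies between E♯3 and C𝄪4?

major sixth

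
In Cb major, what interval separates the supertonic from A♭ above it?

The supertonic of Cb major is Db.
Db up to Ab: letters D→A make it a fifth; 7 semitones makes it perfect.

perfect fifth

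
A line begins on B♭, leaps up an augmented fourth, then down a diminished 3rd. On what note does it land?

An augmented fourth up from Bb is E (letter E, 6 semitones up).
A diminished third down from E is C## (letter C, 2 semitones down).

C##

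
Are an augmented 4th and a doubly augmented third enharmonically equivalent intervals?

An augmented fourth spans 6 semitones; a doubly augmented third spans 6.
They are enharmonically equivalent.

Yes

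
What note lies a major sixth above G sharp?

G up a major sixth is E, so the target letter is E.
From G#, a major sixth is 9 semitones up: E#.

E#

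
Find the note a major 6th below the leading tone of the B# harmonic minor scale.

The leading tone of B# harmonic minor is A##.
A major sixth (9 semitones) below A## lands on the letter C, giving C##.

C##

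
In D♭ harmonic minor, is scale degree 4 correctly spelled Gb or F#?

Gb

Each scale degree takes a distinct letter name. Degree 4 of a scale on D must use the letter G.
Gb and F# are enharmonically the same pitch, but only Gb uses the letter G, so it is the correct spelling here.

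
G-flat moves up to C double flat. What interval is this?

Counting letters G–A–B–C gives a fourth.
Gb→Cbb = 4 semitones, 1 narrower than the perfect fourth (5), so diminished.

diminished fourth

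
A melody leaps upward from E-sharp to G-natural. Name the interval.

Counting letters E–F–G gives a third.
E#→G = 2 semitones, 2 narrower than the major third (4), so diminished.

diminished third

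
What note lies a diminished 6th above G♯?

Eb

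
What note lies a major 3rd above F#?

A third above F lands on the letter A.
A major third spans 4 semitones, so F# moves to pitch class 10. On the letter A that is A#.

A#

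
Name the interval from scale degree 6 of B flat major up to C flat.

diminished fourth

Scale degree 6 of Bb major is G.
G up to Cb: letters G→C make it a fourth; 4 semitones makes it diminished.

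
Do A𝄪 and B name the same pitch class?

Yes

A## = pitch class 11 and B = pitch class 11 — the same pitch class, so they are enharmonic equivalents.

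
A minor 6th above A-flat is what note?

Fb

A sixth above A lands on the letter F.
A minor sixth spans 8 semitones, so Ab moves to pitch class 4. On the letter F that is Fb.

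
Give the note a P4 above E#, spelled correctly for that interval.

A#

A fourth above E lands on the letter A.
A perfect fourth spans 5 semitones, so E# moves to pitch class 10. On the letter A that is A#.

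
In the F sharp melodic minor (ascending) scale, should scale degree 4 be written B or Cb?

Each scale degree takes a distinct letter name. Degree 4 of a scale on F must use the letter B.
B and Cb are enharmonically the same pitch, but only B uses the letter B, so it is the correct spelling here.

B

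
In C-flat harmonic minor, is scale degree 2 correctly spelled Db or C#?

Db

Each scale degree takes a distinct letter name. Degree 2 of a scale on C must use the letter D.
Db and C# are enharmonically the same pitch, but only Db uses the letter D, so it is the correct spelling here.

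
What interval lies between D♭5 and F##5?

doubly augmented third

Counting letters D–E–F gives a third.
Db→F## = 6 semitones, 2 wider than the major third (4), so doubly augmented.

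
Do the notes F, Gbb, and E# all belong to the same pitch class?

Yes

F is pitch class 5; Gbb is pitch class 5; E# is pitch class 5.
All spellings map to pitch class 5, so they are enharmonically equivalent.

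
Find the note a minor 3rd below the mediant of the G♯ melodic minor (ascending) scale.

G#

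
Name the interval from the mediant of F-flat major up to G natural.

major seventh

The mediant of Fb major is Ab.
Ab up to G: letters A→G make it a seventh; 11 semitones makes it major.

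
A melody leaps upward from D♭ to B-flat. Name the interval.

major sixth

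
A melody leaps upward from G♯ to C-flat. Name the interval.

The letter names run G→C, a span of 3 letter steps, so the interval is some kind of fourth.
G# to Cb is 3 semitones. A perfect fourth is 5, so 3 makes it doubly diminished.

doubly diminished fourth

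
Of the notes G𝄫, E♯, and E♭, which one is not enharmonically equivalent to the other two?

In 12-tone equal temperament, enharmonic equivalents share a pitch class. Gbb is pitch class 5; E# is pitch class 5; Eb is pitch class 3.
Gbb and E# share pitch class 5, while Eb is pitch class 3.

Eb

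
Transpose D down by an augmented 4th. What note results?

D down a perfect fourth is A, so the target letter is A.
From D, an augmented fourth is 6 semitones down: Ab.

Ab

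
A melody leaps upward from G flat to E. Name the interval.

Counting letters G–A–B–C–D–E gives a sixth.
Gb→E = 10 semitones, 1 wider than the major sixth (9), so augmented.

augmented sixth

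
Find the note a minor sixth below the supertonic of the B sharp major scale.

The supertonic of B# major is C##.
A minor sixth (8 semitones) below C## lands on the letter E, giving E##.

E##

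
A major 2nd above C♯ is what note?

D#

A second above C lands on the letter D.
A major second spans 2 semitones, so C# moves to pitch class 3. On the letter D that is D#.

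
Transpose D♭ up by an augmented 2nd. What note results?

E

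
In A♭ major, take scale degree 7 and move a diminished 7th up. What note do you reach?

Fb

Scale degree 7 of Ab major is G.
A diminished seventh (9 semitones) above G lands on the letter F, giving Fb.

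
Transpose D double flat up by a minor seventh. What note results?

Cbb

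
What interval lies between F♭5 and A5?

Counting letters F–G–A gives a third.
Fb→A = 5 semitones, 1 wider than the major third (4), so augmented.

augmented third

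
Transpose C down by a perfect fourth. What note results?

A fourth below C lands on the letter G.
A perfect fourth spans 5 semitones, so C moves to pitch class 7. On the letter G that is G.

G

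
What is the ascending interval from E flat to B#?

doubly augmented fifth

Counting letters E–F–G–A–B gives a fifth.
Eb→B# = 9 semitones, 2 wider than the perfect fifth (7), so doubly augmented.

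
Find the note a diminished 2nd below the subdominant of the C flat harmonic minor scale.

E

The subdominant of Cb harmonic minor is Fb.
A diminished second (0 semitones) below Fb lands on the letter E, giving E.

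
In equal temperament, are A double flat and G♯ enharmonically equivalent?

No

Abb is pitch class 7; G# is pitch class 8.
The pitch classes differ (7 vs. 8), so they are not enharmonic equivalents.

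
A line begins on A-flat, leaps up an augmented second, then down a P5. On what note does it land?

E

An augmented second up from Ab is B (letter B, 3 semitones up).
A perfect fifth down from B is E (letter E, 7 semitones down).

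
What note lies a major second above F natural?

G

A second above F lands on the letter G.
A major second spans 2 semitones, so F moves to pitch class 7. On the letter G that is G.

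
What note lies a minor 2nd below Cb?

A second below C lands on the letter B.
A minor second spans 1 semitone, so Cb moves to pitch class 10. On the letter B that is Bb.

Bb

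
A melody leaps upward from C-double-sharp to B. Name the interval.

The letter names run C→B, a span of 6 letter steps, so the interval is some kind of seventh.
C## to B is 9 semitones. A major seventh is 11, so 9 makes it diminished.

diminished seventh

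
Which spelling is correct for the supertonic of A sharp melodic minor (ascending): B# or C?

B#

Each scale degree takes a distinct letter name. Degree 2 of a scale on A must use the letter B.
B# and C are enharmonically the same pitch, but only B# uses the letter B, so it is the correct spelling here.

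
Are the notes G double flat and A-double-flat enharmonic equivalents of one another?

Gbb is pitch class 5; Abb is pitch class 7.
The pitch classes differ (5 vs. 7), so they are not enharmonic equivalents.

No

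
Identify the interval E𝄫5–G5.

augmented third

The letter names run E→G, a span of 2 letter steps, so the interval is some kind of third.
Ebb to G is 5 semitones. A major third is 4, so 5 makes it augmented.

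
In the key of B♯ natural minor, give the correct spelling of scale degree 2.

The B# natural minor scale runs B# C## D# E# F## G# A#.
Degree 2 is C##.

C##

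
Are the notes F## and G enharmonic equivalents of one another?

Yes

F## is pitch class 7; G is pitch class 7.
All spellings map to pitch class 7, so they are enharmonically equivalent.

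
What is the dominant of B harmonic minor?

F#

Degree 5 takes the letter 4 steps above B, which is F.
In harmonic minor, degree 5 sits 7 semitones above the tonic. B + 7 semitones is pitch class 6, spelled on F as F#.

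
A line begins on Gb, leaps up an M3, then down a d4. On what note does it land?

A major third up from Gb is Bb (letter B, 4 semitones up).
A diminished fourth down from Bb is F# (letter F, 4 semitones down).

F#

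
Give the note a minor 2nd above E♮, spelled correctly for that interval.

F

E up a major second is F#, so the target letter is F.
From E, a minor second is 1 semitone up: F.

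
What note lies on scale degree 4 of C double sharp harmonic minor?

Degree 4 takes the letter 3 steps above C, which is F.
In harmonic minor, degree 4 sits 5 semitones above the tonic. C## + 5 semitones is pitch class 7, spelled on F as F##.

F##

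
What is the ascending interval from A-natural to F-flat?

Counting letters A–B–C–D–E–F gives a sixth.
A→Fb = 7 semitones, 2 narrower than the major sixth (9), so diminished.

diminished sixth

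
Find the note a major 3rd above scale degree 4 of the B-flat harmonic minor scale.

G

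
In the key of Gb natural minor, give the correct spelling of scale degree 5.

Degree 5 takes the letter 4 steps above G, which is D.
In natural minor, degree 5 sits 7 semitones above the tonic. Gb + 7 semitones is pitch class 1, spelled on D as Db.

Db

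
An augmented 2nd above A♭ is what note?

B

A up a major second is B, so the target letter is B.
From Ab, an augmented second is 3 semitones up: B.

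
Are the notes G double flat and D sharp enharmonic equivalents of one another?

No

Two spellings are enharmonically equivalent only if they share a pitch class.
Here Gbb → 5, D# → 3; 3 ≠ 5, so they are not.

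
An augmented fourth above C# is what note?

F##

C up a perfect fourth is F, so the target letter is F.
From C#, an augmented fourth is 6 semitones up: F##.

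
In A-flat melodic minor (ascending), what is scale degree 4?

Db

The Ab melodic minor (ascending) scale runs Ab Bb Cb Db Eb F G.
Degree 4 is Db.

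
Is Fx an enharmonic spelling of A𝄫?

F## is pitch class 7; Abb is pitch class 7.
All spellings map to pitch class 7, so they are enharmonically equivalent.

Yes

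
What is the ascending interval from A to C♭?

The letter names run A→C, a span of 2 letter steps, so the interval is some kind of third.
A to Cb is 2 semitones. A major third is 4, so 2 makes it diminished.

diminished third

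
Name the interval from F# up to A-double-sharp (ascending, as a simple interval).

Counting letters F–G–A gives a third.
F#→A## = 5 semitones, 1 wider than the major third (4), so augmented.

augmented third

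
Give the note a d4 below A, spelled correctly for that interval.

E#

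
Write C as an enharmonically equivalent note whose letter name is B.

B#

Plain B sits 1 semitone below C, so on the letter B the same pitch needs a sharp: B#.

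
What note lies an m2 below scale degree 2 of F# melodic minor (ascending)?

F##

Scale degree 2 of F# melodic minor (ascending) is G#.
A minor second (1 semitone) below G# lands on the letter F, giving F##.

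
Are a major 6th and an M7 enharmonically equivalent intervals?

A major sixth spans 9 semitones; a major seventh spans 11.
The spans differ, so they are not enharmonic equivalents.

No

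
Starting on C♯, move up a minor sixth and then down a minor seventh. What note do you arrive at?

B

A minor sixth up from C# is A (letter A, 8 semitones up).
A minor seventh down from A is B (letter B, 10 semitones down).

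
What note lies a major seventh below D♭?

D down a major seventh is Eb, so the target letter is E.
From Db, a major seventh is 11 semitones down: Ebb.

Ebb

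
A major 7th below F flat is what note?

Gbb

F down a major seventh is Gb, so the target letter is G.
From Fb, a major seventh is 11 semitones down: Gbb.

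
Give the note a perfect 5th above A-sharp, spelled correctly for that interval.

A fifth above A lands on the letter E.
A perfect fifth spans 7 semitones, so A# moves to pitch class 5. On the letter E that is E#.

E#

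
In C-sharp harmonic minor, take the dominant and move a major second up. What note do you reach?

A#

The dominant of C# harmonic minor is G#.
A major second (2 semitones) above G# lands on the letter A, giving A#.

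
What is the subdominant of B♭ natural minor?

Eb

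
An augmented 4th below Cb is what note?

C down a perfect fourth is G, so the target letter is G.
From Cb, an augmented fourth is 6 semitones down: Gbb.

Gbb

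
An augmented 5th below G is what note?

A fifth below G lands on the letter C.
An augmented fifth spans 8 semitones, so G moves to pitch class 11. On the letter C that is Cb.

Cb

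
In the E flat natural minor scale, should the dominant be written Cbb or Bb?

Bb

Each scale degree takes a distinct letter name. Degree 5 of a scale on E must use the letter B.
Bb and Cbb are enharmonically the same pitch, but only Bb uses the letter B, so it is the correct spelling here.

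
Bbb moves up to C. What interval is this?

augmented second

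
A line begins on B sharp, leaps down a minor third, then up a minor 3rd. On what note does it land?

A minor third down from B# is G## (letter G, 3 semitones down).
A minor third up from G## is B# (letter B, 3 semitones up).

B#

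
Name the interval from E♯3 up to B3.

Counting letters E–F–G–A–B gives a fifth.
E#→B = 6 semitones, 1 narrower than the perfect fifth (7), so diminished.

diminished fifth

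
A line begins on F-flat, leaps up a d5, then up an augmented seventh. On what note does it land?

Bb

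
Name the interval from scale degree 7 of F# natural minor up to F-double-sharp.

augmented second

Scale degree 7 of F# natural minor is E.
E up to F##: letters E→F make it a second; 3 semitones makes it augmented.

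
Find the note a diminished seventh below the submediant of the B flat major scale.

The submediant of Bb major is G.
A diminished seventh (9 semitones) below G lands on the letter A, giving A#.

A#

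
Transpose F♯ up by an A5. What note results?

F up a perfect fifth is C, so the target letter is C.
From F#, an augmented fifth is 8 semitones up: C##.

C##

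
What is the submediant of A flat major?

F

Degree 6 takes the letter 5 steps above A, which is F.
In major, degree 6 sits 9 semitones above the tonic. Ab + 9 semitones is pitch class 5, spelled on F as F.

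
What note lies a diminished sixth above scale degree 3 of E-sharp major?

E

Scale degree 3 of E# major is G##.
A diminished sixth (7 semitones) above G## lands on the letter E, giving E.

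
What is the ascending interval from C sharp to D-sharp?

major second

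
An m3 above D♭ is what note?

A third above D lands on the letter F.
A minor third spans 3 semitones, so Db moves to pitch class 4. On the letter F that is Fb.

Fb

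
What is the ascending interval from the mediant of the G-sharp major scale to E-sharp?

perfect fourth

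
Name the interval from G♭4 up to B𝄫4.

The letter names run G→B, a span of 2 letter steps, so the interval is some kind of third.
Gb to Bbb is 3 semitones. A major third is 4, so 3 makes it minor.

minor third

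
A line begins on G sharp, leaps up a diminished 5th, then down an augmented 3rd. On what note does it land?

Bbb

A diminished fifth up from G# is D (letter D, 6 semitones up).
An augmented third down from D is Bbb (letter B, 5 semitones down).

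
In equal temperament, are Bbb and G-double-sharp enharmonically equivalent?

Yes

Bbb = pitch class 9 and G## = pitch class 9 — the same pitch class, so they are enharmonic equivalents.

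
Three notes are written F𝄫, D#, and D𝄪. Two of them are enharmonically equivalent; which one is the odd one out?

D##

In 12-tone equal temperament, enharmonic equivalents share a pitch class. Fbb is pitch class 3; D# is pitch class 3; D## is pitch class 4.
Fbb and D# share pitch class 3, while D## is pitch class 4.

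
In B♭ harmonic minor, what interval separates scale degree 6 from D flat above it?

perfect fifth

Scale degree 6 of Bb harmonic minor is Gb.
Gb up to Db: letters G→D make it a fifth; 7 semitones makes it perfect.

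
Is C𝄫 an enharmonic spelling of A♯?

Cbb = pitch class 10 and A# = pitch class 10 — the same pitch class, so they are enharmonic equivalents.

Yes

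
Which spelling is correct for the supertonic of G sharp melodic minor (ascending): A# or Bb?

A#

Each scale degree takes a distinct letter name. Degree 2 of a scale on G must use the letter A.
A# and Bb are enharmonically the same pitch, but only A# uses the letter A, so it is the correct spelling here.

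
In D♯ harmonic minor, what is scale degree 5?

Degree 5 takes the letter 4 steps above D, which is A.
In harmonic minor, degree 5 sits 7 semitones above the tonic. D# + 7 semitones is pitch class 10, spelled on A as A#.

A#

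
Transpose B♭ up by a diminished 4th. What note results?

A fourth above B lands on the letter E.
A diminished fourth spans 4 semitones, so Bb moves to pitch class 2. On the letter E that is Ebb.

Ebb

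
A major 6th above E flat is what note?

C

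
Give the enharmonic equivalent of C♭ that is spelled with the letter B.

B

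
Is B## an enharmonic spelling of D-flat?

B## = pitch class 1 and Db = pitch class 1 — the same pitch class, so they are enharmonic equivalents.

Yes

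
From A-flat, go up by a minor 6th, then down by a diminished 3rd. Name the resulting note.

D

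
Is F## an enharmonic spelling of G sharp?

No

F## is pitch class 7; G# is pitch class 8.
The pitch classes differ (7 vs. 8), so they are not enharmonic equivalents.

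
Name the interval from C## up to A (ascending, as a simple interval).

diminished sixth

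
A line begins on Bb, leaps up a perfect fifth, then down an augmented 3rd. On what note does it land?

A perfect fifth up from Bb is F (letter F, 7 semitones up).
An augmented third down from F is Dbb (letter D, 5 semitones down).

Dbb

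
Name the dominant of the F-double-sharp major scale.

The F## major scale runs F## G## A## B# C## D## E##.
Degree 5 is C##.

C##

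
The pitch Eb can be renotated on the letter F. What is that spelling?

Plain F sits 2 semitones above Eb, so on the letter F the same pitch needs a double flat: Fbb.

Fbb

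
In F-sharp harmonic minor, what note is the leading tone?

E#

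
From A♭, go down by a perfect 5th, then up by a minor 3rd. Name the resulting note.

Fb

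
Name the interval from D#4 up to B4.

minor sixth

Counting letters D–E–F–G–A–B gives a sixth.
D#→B = 8 semitones, 1 narrower than the major sixth (9), so minor.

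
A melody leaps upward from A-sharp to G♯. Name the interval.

minor seventh

The letter names run A→G, a span of 6 letter steps, so the interval is some kind of seventh.
A# to G# is 10 semitones. A major seventh is 11, so 10 makes it minor.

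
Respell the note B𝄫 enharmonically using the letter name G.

Bbb is pitch class 9. The letter G alone is pitch class 7.
To reach pitch class 9 from G requires an offset of +2 semitones, i.e. double sharp: G##.

G##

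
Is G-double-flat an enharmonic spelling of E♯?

Yes

Gbb is pitch class 5; E# is pitch class 5.
All spellings map to pitch class 5, so they are enharmonically equivalent.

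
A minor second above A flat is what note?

Bbb

A up a major second is B, so the target letter is B.
From Ab, a minor second is 1 semitone up: Bbb.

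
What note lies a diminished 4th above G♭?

Cbb

A fourth above G lands on the letter C.
A diminished fourth spans 4 semitones, so Gb moves to pitch class 10. On the letter C that is Cbb.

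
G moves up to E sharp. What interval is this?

augmented sixth

The letter names run G→E, a span of 5 letter steps, so the interval is some kind of sixth.
G to E# is 10 semitones. A major sixth is 9, so 10 makes it augmented.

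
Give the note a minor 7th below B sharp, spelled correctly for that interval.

A seventh below B lands on the letter C.
A minor seventh spans 10 semitones, so B# moves to pitch class 2. On the letter C that is C##.

C##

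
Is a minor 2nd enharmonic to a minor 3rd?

No

A minor second spans 1 semitone; a minor third spans 3.
The spans differ, so they are not enharmonic equivalents.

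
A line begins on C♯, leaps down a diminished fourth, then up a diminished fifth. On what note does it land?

D#

A diminished fourth down from C# is G## (letter G, 4 semitones down).
A diminished fifth up from G## is D# (letter D, 6 semitones up).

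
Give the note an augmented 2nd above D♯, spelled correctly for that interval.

A second above D lands on the letter E.
An augmented second spans 3 semitones, so D# moves to pitch class 6. On the letter E that is E##.

E##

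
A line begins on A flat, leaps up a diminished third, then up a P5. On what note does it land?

Gbb

A diminished third up from Ab is Cbb (letter C, 2 semitones up).
A perfect fifth up from Cbb is Gbb (letter G, 7 semitones up).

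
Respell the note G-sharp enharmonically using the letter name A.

G# is pitch class 8. The letter A alone is pitch class 9.
To reach pitch class 8 from A requires an offset of -1 semitone, i.e. flat: Ab.

Ab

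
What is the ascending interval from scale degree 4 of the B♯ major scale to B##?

augmented fifth

Scale degree 4 of B# major is E#.
E# up to B##: letters E→B make it a fifth; 8 semitones makes it augmented.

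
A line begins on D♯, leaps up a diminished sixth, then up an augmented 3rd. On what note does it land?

D#

A diminished sixth up from D# is Bb (letter B, 7 semitones up).
An augmented third up from Bb is D# (letter D, 5 semitones up).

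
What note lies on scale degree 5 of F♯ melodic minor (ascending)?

C#

Degree 5 takes the letter 4 steps above F, which is C.
In melodic minor (ascending), degree 5 sits 7 semitones above the tonic. F# + 7 semitones is pitch class 1, spelled on C as C#.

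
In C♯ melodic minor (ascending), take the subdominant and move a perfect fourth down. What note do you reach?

C#

The subdominant of C# melodic minor (ascending) is F#.
A perfect fourth (5 semitones) below F# lands on the letter C, giving C#.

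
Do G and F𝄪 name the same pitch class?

Yes

G = pitch class 7 and F## = pitch class 7 — the same pitch class, so they are enharmonic equivalents.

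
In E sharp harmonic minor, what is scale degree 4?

The E# harmonic minor scale runs E# F## G# A# B# C# D##.
Degree 4 is A#.

A#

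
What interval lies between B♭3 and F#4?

augmented fifth

The letter names run B→F, a span of 4 letter steps, so the interval is some kind of fifth.
Bb to F# is 8 semitones. A perfect fifth is 7, so 8 makes it augmented.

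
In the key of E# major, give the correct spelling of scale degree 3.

The E# major scale runs E# F## G## A# B# C## D##.
Degree 3 is G##.

G##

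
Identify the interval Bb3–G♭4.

minor sixth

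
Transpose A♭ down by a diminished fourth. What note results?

E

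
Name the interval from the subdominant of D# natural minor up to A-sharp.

The subdominant of D# natural minor is G#.
G# up to A#: letters G→A make it a second; 2 semitones makes it major.

major second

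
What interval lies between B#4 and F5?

doubly diminished fifth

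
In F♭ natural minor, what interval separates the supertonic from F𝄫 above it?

The supertonic of Fb natural minor is Gb.
Gb up to Fbb: letters G→F make it a seventh; 9 semitones makes it diminished.

diminished seventh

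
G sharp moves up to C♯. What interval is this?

perfect fourth

Counting letters G–A–B–C gives a fourth.
G#→C# = 5 semitones, exactly the perfect fourth.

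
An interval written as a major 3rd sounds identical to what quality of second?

A major third spans 4 semitones.
A second spanning 4 semitones is doubly augmented (the major second is 2).

doubly augmented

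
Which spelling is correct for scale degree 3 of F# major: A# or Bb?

A#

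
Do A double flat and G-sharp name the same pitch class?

Two spellings are enharmonically equivalent only if they share a pitch class.
Here Abb → 7, G# → 8; 7 ≠ 8, so they are not.

No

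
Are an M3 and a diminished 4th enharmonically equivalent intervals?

A major third spans 4 semitones; a diminished fourth spans 4.
They are enharmonically equivalent.

Yes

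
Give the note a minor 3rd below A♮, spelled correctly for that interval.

A down a major third is F, so the target letter is F.
From A, a minor third is 3 semitones down: F#.

F#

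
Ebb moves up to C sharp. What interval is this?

doubly augmented sixth

Counting letters E–F–G–A–B–C gives a sixth.
Ebb→C# = 11 semitones, 2 wider than the major sixth (9), so doubly augmented.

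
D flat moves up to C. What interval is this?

Counting letters D–E–F–G–A–B–C gives a seventh.
Db→C = 11 semitones, exactly the major seventh.

major seventh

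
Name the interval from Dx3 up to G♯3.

diminished fourth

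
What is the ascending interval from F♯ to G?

minor second

The letter names run F→G, a span of 1 letter step, so the interval is some kind of second.
F# to G is 1 semitone. A major second is 2, so 1 makes it minor.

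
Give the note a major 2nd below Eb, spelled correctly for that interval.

Db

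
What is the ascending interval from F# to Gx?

Counting letters F–G gives a second.
F#→G## = 3 semitones, 1 wider than the major second (2), so augmented.

augmented second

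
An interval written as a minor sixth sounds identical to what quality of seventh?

doubly diminished

A minor sixth spans 8 semitones.
A seventh spanning 8 semitones is doubly diminished (the major seventh is 11).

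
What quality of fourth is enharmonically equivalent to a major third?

A major third spans 4 semitones.
A fourth spanning 4 semitones is diminished (the perfect fourth is 5).

diminished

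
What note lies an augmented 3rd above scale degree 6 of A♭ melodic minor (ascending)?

A#

Scale degree 6 of Ab melodic minor (ascending) is F.
An augmented third (5 semitones) above F lands on the letter A, giving A#.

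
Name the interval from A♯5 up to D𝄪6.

Counting letters A–B–C–D gives a fourth.
A#→D## = 6 semitones, 1 wider than the perfect fourth (5), so augmented.

augmented fourth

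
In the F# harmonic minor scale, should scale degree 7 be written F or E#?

E#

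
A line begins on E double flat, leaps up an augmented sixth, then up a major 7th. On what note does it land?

B

An augmented sixth up from Ebb is C (letter C, 10 semitones up).
A major seventh up from C is B (letter B, 11 semitones up).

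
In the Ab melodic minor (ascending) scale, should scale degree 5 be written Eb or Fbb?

Eb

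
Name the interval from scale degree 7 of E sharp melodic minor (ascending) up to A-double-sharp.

perfect fifth

Scale degree 7 of E# melodic minor (ascending) is D##.
D## up to A##: letters D→A make it a fifth; 7 semitones makes it perfect.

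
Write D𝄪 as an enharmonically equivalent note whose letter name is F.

D## is pitch class 4. The letter F alone is pitch class 5.
To reach pitch class 4 from F requires an offset of -1 semitone, i.e. flat: Fb.

Fb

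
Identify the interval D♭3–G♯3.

The letter names run D→G, a span of 3 letter steps, so the interval is some kind of fourth.
Db to G# is 7 semitones. A perfect fourth is 5, so 7 makes it doubly augmented.

doubly augmented fourth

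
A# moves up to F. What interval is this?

diminished sixth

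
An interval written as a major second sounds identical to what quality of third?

A major second spans 2 semitones.
A third spanning 2 semitones is diminished (the major third is 4).

diminished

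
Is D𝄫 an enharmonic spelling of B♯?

Dbb = pitch class 0 and B# = pitch class 0 — the same pitch class, so they are enharmonic equivalents.

Yes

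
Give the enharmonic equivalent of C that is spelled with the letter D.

Dbb

C is pitch class 0. The letter D alone is pitch class 2.
To reach pitch class 0 from D requires an offset of -2 semitones, i.e. double flat: Dbb.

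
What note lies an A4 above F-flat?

F up a perfect fourth is Bb, so the target letter is B.
From Fb, an augmented fourth is 6 semitones up: Bb.

Bb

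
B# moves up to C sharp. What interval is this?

minor second

Counting letters B–C gives a second.
B#→C# = 1 semitone, 1 narrower than the major second (2), so minor.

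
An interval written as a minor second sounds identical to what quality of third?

A minor second spans 1 semitone.
A third spanning 1 semitone is doubly diminished (the major third is 4).

doubly diminished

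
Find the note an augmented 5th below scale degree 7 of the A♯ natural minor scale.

C

Scale degree 7 of A# natural minor is G#.
An augmented fifth (8 semitones) below G# lands on the letter C, giving C.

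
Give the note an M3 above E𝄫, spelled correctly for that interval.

A third above E lands on the letter G.
A major third spans 4 semitones, so Ebb moves to pitch class 6. On the letter G that is Gb.

Gb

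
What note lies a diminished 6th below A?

C##

A down a major sixth is C, so the target letter is C.
From A, a diminished sixth is 7 semitones down: C##.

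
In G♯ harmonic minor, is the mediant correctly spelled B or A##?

Each scale degree takes a distinct letter name. Degree 3 of a scale on G must use the letter B.
B and A## are enharmonically the same pitch, but only B uses the letter B, so it is the correct spelling here.

B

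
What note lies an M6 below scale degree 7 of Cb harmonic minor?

Db

Scale degree 7 of Cb harmonic minor is Bb.
A major sixth (9 semitones) below Bb lands on the letter D, giving Db.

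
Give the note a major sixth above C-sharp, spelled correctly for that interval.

A sixth above C lands on the letter A.
A major sixth spans 9 semitones, so C# moves to pitch class 10. On the letter A that is A#.

A#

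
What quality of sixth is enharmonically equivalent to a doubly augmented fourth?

A doubly augmented fourth spans 7 semitones.
A sixth spanning 7 semitones is diminished (the major sixth is 9).

diminished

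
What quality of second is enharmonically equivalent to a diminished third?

major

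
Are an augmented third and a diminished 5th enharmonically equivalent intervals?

No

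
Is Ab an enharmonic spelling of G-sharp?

Ab is pitch class 8; G# is pitch class 8.
All spellings map to pitch class 8, so they are enharmonically equivalent.

Yes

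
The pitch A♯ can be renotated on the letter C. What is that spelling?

Plain C sits 2 semitones above A#, so on the letter C the same pitch needs a double flat: Cbb.

Cbb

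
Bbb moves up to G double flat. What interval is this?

minor sixth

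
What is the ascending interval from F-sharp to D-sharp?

major sixth

The letter names run F→D, a span of 5 letter steps, so the interval is some kind of sixth.
F# to D# is 9 semitones. A major sixth is 9, so 9 makes it major.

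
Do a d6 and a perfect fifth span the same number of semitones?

A diminished sixth spans 7 semitones; a perfect fifth spans 7.
They are enharmonically equivalent.

Yes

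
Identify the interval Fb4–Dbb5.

minor sixth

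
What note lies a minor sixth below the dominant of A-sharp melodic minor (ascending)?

G##

The dominant of A# melodic minor (ascending) is E#.
A minor sixth (8 semitones) below E# lands on the letter G, giving G##.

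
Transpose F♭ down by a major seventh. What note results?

Gbb

A seventh below F lands on the letter G.
A major seventh spans 11 semitones, so Fb moves to pitch class 5. On the letter G that is Gbb.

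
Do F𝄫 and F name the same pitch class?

Two spellings are enharmonically equivalent only if they share a pitch class.
Here Fbb → 3, F → 5; 3 ≠ 5, so they are not.

No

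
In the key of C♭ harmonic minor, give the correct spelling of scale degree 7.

The Cb harmonic minor scale runs Cb Db Ebb Fb Gb Abb Bb.
Degree 7 is Bb.

Bb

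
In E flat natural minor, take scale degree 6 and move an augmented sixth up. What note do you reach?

Scale degree 6 of Eb natural minor is Cb.
An augmented sixth (10 semitones) above Cb lands on the letter A, giving A.

A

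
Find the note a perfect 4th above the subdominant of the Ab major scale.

The subdominant of Ab major is Db.
A perfect fourth (5 semitones) above Db lands on the letter G, giving Gb.

Gb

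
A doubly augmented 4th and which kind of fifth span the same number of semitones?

A doubly augmented fourth spans 7 semitones.
A fifth spanning 7 semitones is perfect (the perfect fifth is 7).

perfect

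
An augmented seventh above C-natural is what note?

B#

A seventh above C lands on the letter B.
An augmented seventh spans 12 semitones, so C moves to pitch class 0. On the letter B that is B#.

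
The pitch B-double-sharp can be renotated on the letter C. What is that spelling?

C#

Plain C sits 1 semitone below B##, so on the letter C the same pitch needs a sharp: C#.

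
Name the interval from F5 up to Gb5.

Counting letters F–G gives a second.
F→Gb = 1 semitone, 1 narrower than the major second (2), so minor.

minor second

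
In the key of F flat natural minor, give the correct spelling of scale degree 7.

Ebb

The Fb natural minor scale runs Fb Gb Abb Bbb Cb Dbb Ebb.
Degree 7 is Ebb.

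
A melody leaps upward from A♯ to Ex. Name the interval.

The letter names run A→E, a span of 4 letter steps, so the interval is some kind of fifth.
A# to E## is 8 semitones. A perfect fifth is 7, so 8 makes it augmented.

augmented fifth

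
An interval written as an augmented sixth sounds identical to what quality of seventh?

An augmented sixth spans 10 semitones.
A seventh spanning 10 semitones is minor (the major seventh is 11).

minor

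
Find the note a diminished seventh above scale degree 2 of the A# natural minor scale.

A

Scale degree 2 of A# natural minor is B#.
A diminished seventh (9 semitones) above B# lands on the letter A, giving A.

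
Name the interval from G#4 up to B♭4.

diminished third

The letter names run G→B, a span of 2 letter steps, so the interval is some kind of third.
G# to Bb is 2 semitones. A major third is 4, so 2 makes it diminished.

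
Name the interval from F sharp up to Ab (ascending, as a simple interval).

The letter names run F→A, a span of 2 letter steps, so the interval is some kind of third.
F# to Ab is 2 semitones. A major third is 4, so 2 makes it diminished.

diminished third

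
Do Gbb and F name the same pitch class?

Gbb is pitch class 5; F is pitch class 5.
All spellings map to pitch class 5, so they are enharmonically equivalent.

Yes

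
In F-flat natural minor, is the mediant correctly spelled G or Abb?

Each scale degree takes a distinct letter name. Degree 3 of a scale on F must use the letter A.
Abb and G are enharmonically the same pitch, but only Abb uses the letter A, so it is the correct spelling here.

Abb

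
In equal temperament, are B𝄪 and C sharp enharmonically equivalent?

Yes

B## = pitch class 1 and C# = pitch class 1 — the same pitch class, so they are enharmonic equivalents.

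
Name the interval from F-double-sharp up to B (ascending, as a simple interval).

diminished fourth

Counting letters F–G–A–B gives a fourth.
F##→B = 4 semitones, 1 narrower than the perfect fourth (5), so diminished.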